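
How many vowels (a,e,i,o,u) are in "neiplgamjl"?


Input: neiplgamjl
Checking each character:
  'n' at position 0: consonant
  'e' at position 1: vowel (running total: 1)
  'i' at position 2: vowel (running total: 2)
  'p' at position 3: consonant
  'l' at position 4: consonant
  'g' at position 5: consonant
  'a' at position 6: vowel (running total: 3)
  'm' at position 7: consonant
  'j' at position 8: consonant
  'l' at position 9: consonant
Total vowels: 3

3


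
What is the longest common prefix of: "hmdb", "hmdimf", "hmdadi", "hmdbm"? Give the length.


Words: hmdb, hmdimf, hmdadi, hmdbm
  Position 0: all 'h' => match
  Position 1: all 'm' => match
  Position 2: all 'd' => match
  Position 3: ('b', 'i', 'a', 'b') => mismatch, stop
LCP = "hmd" (length 3)

3


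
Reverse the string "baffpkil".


Input: baffpkil
Reading characters right to left:
  Position 7: 'l'
  Position 6: 'i'
  Position 5: 'k'
  Position 4: 'p'
  Position 3: 'f'
  Position 2: 'f'
  Position 1: 'a'
  Position 0: 'b'
Reversed: likpffab

likpffab


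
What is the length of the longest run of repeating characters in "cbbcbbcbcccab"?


Input: "cbbcbbcbcccab"
Scanning for longest run:
  Position 1 ('b'): new char, reset run to 1
  Position 2 ('b'): continues run of 'b', length=2
  Position 3 ('c'): new char, reset run to 1
  Position 4 ('b'): new char, reset run to 1
  Position 5 ('b'): continues run of 'b', length=2
  Position 6 ('c'): new char, reset run to 1
  Position 7 ('b'): new char, reset run to 1
  Position 8 ('c'): new char, reset run to 1
  Position 9 ('c'): continues run of 'c', length=2
  Position 10 ('c'): continues run of 'c', length=3
  Position 11 ('a'): new char, reset run to 1
  Position 12 ('b'): new char, reset run to 1
Longest run: 'c' with length 3

3


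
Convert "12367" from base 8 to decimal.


Input: "12367" in base 8
Positional expansion:
  Digit '1' (value 1) x 8^4 = 4096
  Digit '2' (value 2) x 8^3 = 1024
  Digit '3' (value 3) x 8^2 = 192
  Digit '6' (value 6) x 8^1 = 48
  Digit '7' (value 7) x 8^0 = 7
Sum = 5367

5367


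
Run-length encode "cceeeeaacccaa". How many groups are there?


Input: cceeeeaacccaa
Scanning for consecutive runs:
  Group 1: 'c' x 2 (positions 0-1)
  Group 2: 'e' x 4 (positions 2-5)
  Group 3: 'a' x 2 (positions 6-7)
  Group 4: 'c' x 3 (positions 8-10)
  Group 5: 'a' x 2 (positions 11-12)
Total groups: 5

5


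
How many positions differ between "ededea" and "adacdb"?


Comparing "ededea" and "adacdb" position by position:
  Position 0: 'e' vs 'a' => DIFFER
  Position 1: 'd' vs 'd' => same
  Position 2: 'e' vs 'a' => DIFFER
  Position 3: 'd' vs 'c' => DIFFER
  Position 4: 'e' vs 'd' => DIFFER
  Position 5: 'a' vs 'b' => DIFFER
Positions that differ: 5

5


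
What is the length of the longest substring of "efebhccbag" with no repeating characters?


Input: "efebhccbag"
Sliding window (track last position of each char):
  Position 0 ('e'): window [0,0] length 1 -- new best
  Position 1 ('f'): window [0,1] length 2 -- new best
  Position 2 ('e'): repeat (last at 0), move window start to 1
  Position 2 ('e'): window [1,2] length 2
  Position 3 ('b'): window [1,3] length 3 -- new best
  Position 4 ('h'): window [1,4] length 4 -- new best
  Position 5 ('c'): window [1,5] length 5 -- new best
  Position 6 ('c'): repeat (last at 5), move window start to 6
  Position 6 ('c'): window [6,6] length 1
  Position 7 ('b'): window [6,7] length 2
  Position 8 ('a'): window [6,8] length 3
  Position 9 ('g'): window [6,9] length 4
Longest substring with no repeats: "febhc" with length 5

5


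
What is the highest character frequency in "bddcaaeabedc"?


Input: bddcaaeabedc
Character counts:
  'a': 3
  'b': 2
  'c': 2
  'd': 3
  'e': 2
Maximum frequency: 3

3


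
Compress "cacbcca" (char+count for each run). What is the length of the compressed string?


Input: cacbcca
Runs:
  'c' x 1 => "c1"
  'a' x 1 => "a1"
  'c' x 1 => "c1"
  'b' x 1 => "b1"
  'c' x 2 => "c2"
  'a' x 1 => "a1"
Compressed: "c1a1c1b1c2a1"
Compressed length: 12

12


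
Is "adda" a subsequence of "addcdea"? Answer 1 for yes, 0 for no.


Check if "adda" is a subsequence of "addcdea"
Greedy scan:
  Position 0 ('a'): matches sub[0] = 'a'
  Position 1 ('d'): matches sub[1] = 'd'
  Position 2 ('d'): matches sub[2] = 'd'
  Position 3 ('c'): no match needed
  Position 4 ('d'): no match needed
  Position 5 ('e'): no match needed
  Position 6 ('a'): matches sub[3] = 'a'
All 4 characters matched => is a subsequence

1


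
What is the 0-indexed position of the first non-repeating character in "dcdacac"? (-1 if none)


Input: dcdacac
Character frequencies:
  'a': 2
  'c': 3
  'd': 2
Scanning left to right for freq == 1:
  Position 0 ('d'): freq=2, skip
  Position 1 ('c'): freq=3, skip
  Position 2 ('d'): freq=2, skip
  Position 3 ('a'): freq=2, skip
  Position 4 ('c'): freq=3, skip
  Position 5 ('a'): freq=2, skip
  Position 6 ('c'): freq=3, skip
  No unique character found => answer = -1

-1


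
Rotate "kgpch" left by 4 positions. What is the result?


Input: "kgpch", rotate left by 4
First 4 characters: "kgpc"
Remaining characters: "h"
Concatenate remaining + first: "h" + "kgpc" = "hkgpc"

hkgpc


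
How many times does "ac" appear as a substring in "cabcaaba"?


Searching for "ac" in "cabcaaba"
Scanning each position:
  Position 0: "ca" => no
  Position 1: "ab" => no
  Position 2: "bc" => no
  Position 3: "ca" => no
  Position 4: "aa" => no
  Position 5: "ab" => no
  Position 6: "ba" => no
Total occurrences: 0

0


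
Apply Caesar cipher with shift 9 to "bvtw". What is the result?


Caesar cipher: shift "bvtw" by 9
  'b' (pos 1) + 9 = pos 10 = 'k'
  'v' (pos 21) + 9 = pos 4 = 'e'
  't' (pos 19) + 9 = pos 2 = 'c'
  'w' (pos 22) + 9 = pos 5 = 'f'
Result: kecf

kecf


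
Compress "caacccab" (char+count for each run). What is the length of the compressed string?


Input: caacccab
Runs:
  'c' x 1 => "c1"
  'a' x 2 => "a2"
  'c' x 3 => "c3"
  'a' x 1 => "a1"
  'b' x 1 => "b1"
Compressed: "c1a2c3a1b1"
Compressed length: 10

10


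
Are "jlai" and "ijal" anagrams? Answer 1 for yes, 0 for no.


Strings: "jlai", "ijal"
Sorted first:  aijl
Sorted second: aijl
Sorted forms match => anagrams

1


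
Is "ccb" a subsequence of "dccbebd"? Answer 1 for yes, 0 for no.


Check if "ccb" is a subsequence of "dccbebd"
Greedy scan:
  Position 0 ('d'): no match needed
  Position 1 ('c'): matches sub[0] = 'c'
  Position 2 ('c'): matches sub[1] = 'c'
  Position 3 ('b'): matches sub[2] = 'b'
  Position 4 ('e'): no match needed
  Position 5 ('b'): no match needed
  Position 6 ('d'): no match needed
All 3 characters matched => is a subsequence

1


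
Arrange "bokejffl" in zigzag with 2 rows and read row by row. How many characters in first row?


Zigzag "bokejffl" into 2 rows:
Placing characters:
  'b' => row 0
  'o' => row 1
  'k' => row 0
  'e' => row 1
  'j' => row 0
  'f' => row 1
  'f' => row 0
  'l' => row 1
Rows:
  Row 0: "bkjf"
  Row 1: "oefl"
First row length: 4

4


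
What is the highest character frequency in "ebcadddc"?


Input: ebcadddc
Character counts:
  'a': 1
  'b': 1
  'c': 2
  'd': 3
  'e': 1
Maximum frequency: 3

3


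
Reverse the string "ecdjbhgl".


Input: ecdjbhgl
Reading characters right to left:
  Position 7: 'l'
  Position 6: 'g'
  Position 5: 'h'
  Position 4: 'b'
  Position 3: 'j'
  Position 2: 'd'
  Position 1: 'c'
  Position 0: 'e'
Reversed: lghbjdce

lghbjdce


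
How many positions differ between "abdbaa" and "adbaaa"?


Comparing "abdbaa" and "adbaaa" position by position:
  Position 0: 'a' vs 'a' => same
  Position 1: 'b' vs 'd' => DIFFER
  Position 2: 'd' vs 'b' => DIFFER
  Position 3: 'b' vs 'a' => DIFFER
  Position 4: 'a' vs 'a' => same
  Position 5: 'a' vs 'a' => same
Positions that differ: 3

3


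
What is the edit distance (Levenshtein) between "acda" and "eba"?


Computing edit distance: "acda" -> "eba"
DP table:
           e    b    a
      0    1    2    3
  a   1    1    2    2
  c   2    2    2    3
  d   3    3    3    3
  a   4    4    4    3
Edit distance = dp[4][3] = 3

3


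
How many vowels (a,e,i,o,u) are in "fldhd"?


Input: fldhd
Checking each character:
  'f' at position 0: consonant
  'l' at position 1: consonant
  'd' at position 2: consonant
  'h' at position 3: consonant
  'd' at position 4: consonant
Total vowels: 0

0


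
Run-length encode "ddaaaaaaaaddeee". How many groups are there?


Input: ddaaaaaaaaddeee
Scanning for consecutive runs:
  Group 1: 'd' x 2 (positions 0-1)
  Group 2: 'a' x 8 (positions 2-9)
  Group 3: 'd' x 2 (positions 10-11)
  Group 4: 'e' x 3 (positions 12-14)
Total groups: 4

4


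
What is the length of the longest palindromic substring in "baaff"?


Input: "baaff"
Checking substrings for palindromes:
  [1:3] "aa" (len 2) => palindrome
  [3:5] "ff" (len 2) => palindrome
Longest palindromic substring: "aa" with length 2

2


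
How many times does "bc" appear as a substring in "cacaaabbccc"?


Searching for "bc" in "cacaaabbccc"
Scanning each position:
  Position 0: "ca" => no
  Position 1: "ac" => no
  Position 2: "ca" => no
  Position 3: "aa" => no
  Position 4: "aa" => no
  Position 5: "ab" => no
  Position 6: "bb" => no
  Position 7: "bc" => MATCH
  Position 8: "cc" => no
  Position 9: "cc" => no
Total occurrences: 1

1


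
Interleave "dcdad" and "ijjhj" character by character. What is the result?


Interleaving "dcdad" and "ijjhj":
  Position 0: 'd' from first, 'i' from second => "di"
  Position 1: 'c' from first, 'j' from second => "cj"
  Position 2: 'd' from first, 'j' from second => "dj"
  Position 3: 'a' from first, 'h' from second => "ah"
  Position 4: 'd' from first, 'j' from second => "dj"
Result: dicjdjahdj

dicjdjahdj


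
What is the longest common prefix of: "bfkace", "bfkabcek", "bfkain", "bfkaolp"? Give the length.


Words: bfkace, bfkabcek, bfkain, bfkaolp
  Position 0: all 'b' => match
  Position 1: all 'f' => match
  Position 2: all 'k' => match
  Position 3: all 'a' => match
  Position 4: ('c', 'b', 'i', 'o') => mismatch, stop
LCP = "bfka" (length 4)

4


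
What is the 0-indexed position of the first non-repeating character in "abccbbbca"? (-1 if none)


Input: abccbbbca
Character frequencies:
  'a': 2
  'b': 4
  'c': 3
Scanning left to right for freq == 1:
  Position 0 ('a'): freq=2, skip
  Position 1 ('b'): freq=4, skip
  Position 2 ('c'): freq=3, skip
  Position 3 ('c'): freq=3, skip
  Position 4 ('b'): freq=4, skip
  Position 5 ('b'): freq=4, skip
  Position 6 ('b'): freq=4, skip
  Position 7 ('c'): freq=3, skip
  Position 8 ('a'): freq=2, skip
  No unique character found => answer = -1

-1


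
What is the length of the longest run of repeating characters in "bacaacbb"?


Input: "bacaacbb"
Scanning for longest run:
  Position 1 ('a'): new char, reset run to 1
  Position 2 ('c'): new char, reset run to 1
  Position 3 ('a'): new char, reset run to 1
  Position 4 ('a'): continues run of 'a', length=2
  Position 5 ('c'): new char, reset run to 1
  Position 6 ('b'): new char, reset run to 1
  Position 7 ('b'): continues run of 'b', length=2
Longest run: 'a' with length 2

2


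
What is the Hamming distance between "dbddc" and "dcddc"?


Comparing "dbddc" and "dcddc" position by position:
  Position 0: 'd' vs 'd' => same
  Position 1: 'b' vs 'c' => differ
  Position 2: 'd' vs 'd' => same
  Position 3: 'd' vs 'd' => same
  Position 4: 'c' vs 'c' => same
Total differences (Hamming distance): 1

1


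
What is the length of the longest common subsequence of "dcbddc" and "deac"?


LCS of "dcbddc" and "deac"
DP table:
           d    e    a    c
      0    0    0    0    0
  d   0    1    1    1    1
  c   0    1    1    1    2
  b   0    1    1    1    2
  d   0    1    1    1    2
  d   0    1    1    1    2
  c   0    1    1    1    2
LCS length = dp[6][4] = 2

2


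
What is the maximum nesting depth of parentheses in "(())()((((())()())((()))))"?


Input: "(())()((((())()())((()))))"
Tracking depth:
  Position 0 '(': depth becomes 1
  Position 1 '(': depth becomes 2
  Position 2 ')': depth becomes 1
  Position 3 ')': depth becomes 0
  Position 4 '(': depth becomes 1
  Position 5 ')': depth becomes 0
  Position 6 '(': depth becomes 1
  Position 7 '(': depth becomes 2
  Position 8 '(': depth becomes 3
  Position 9 '(': depth becomes 4
  Position 10 '(': depth becomes 5
  Position 11 ')': depth becomes 4
  Position 12 ')': depth becomes 3
  Position 13 '(': depth becomes 4
  Position 14 ')': depth becomes 3
  Position 15 '(': depth becomes 4
  Position 16 ')': depth becomes 3
  Position 17 ')': depth becomes 2
  Position 18 '(': depth becomes 3
  Position 19 '(': depth becomes 4
  Position 20 '(': depth becomes 5
  Position 21 ')': depth becomes 4
  Position 22 ')': depth becomes 3
  Position 23 ')': depth becomes 2
  Position 24 ')': depth becomes 1
  Position 25 ')': depth becomes 0
Maximum depth reached: 5

5


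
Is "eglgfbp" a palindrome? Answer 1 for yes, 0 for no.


Input: eglgfbp
Reversed: pbfglge
  Compare pos 0 ('e') with pos 6 ('p'): MISMATCH
  Compare pos 1 ('g') with pos 5 ('b'): MISMATCH
  Compare pos 2 ('l') with pos 4 ('f'): MISMATCH
Result: not a palindrome

0


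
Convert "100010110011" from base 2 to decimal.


Input: "100010110011" in base 2
Positional expansion:
  Digit '1' (value 1) x 2^11 = 2048
  Digit '0' (value 0) x 2^10 = 0
  Digit '0' (value 0) x 2^9 = 0
  Digit '0' (value 0) x 2^8 = 0
  Digit '1' (value 1) x 2^7 = 128
  Digit '0' (value 0) x 2^6 = 0
  Digit '1' (value 1) x 2^5 = 32
  Digit '1' (value 1) x 2^4 = 16
  Digit '0' (value 0) x 2^3 = 0
  Digit '0' (value 0) x 2^2 = 0
  Digit '1' (value 1) x 2^1 = 2
  Digit '1' (value 1) x 2^0 = 1
Sum = 2227

2227


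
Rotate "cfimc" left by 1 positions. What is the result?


Input: "cfimc", rotate left by 1
First 1 characters: "c"
Remaining characters: "fimc"
Concatenate remaining + first: "fimc" + "c" = "fimcc"

fimcc


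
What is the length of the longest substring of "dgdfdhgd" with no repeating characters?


Input: "dgdfdhgd"
Sliding window (track last position of each char):
  Position 0 ('d'): window [0,0] length 1 -- new best
  Position 1 ('g'): window [0,1] length 2 -- new best
  Position 2 ('d'): repeat (last at 0), move window start to 1
  Position 2 ('d'): window [1,2] length 2
  Position 3 ('f'): window [1,3] length 3 -- new best
  Position 4 ('d'): repeat (last at 2), move window start to 3
  Position 4 ('d'): window [3,4] length 2
  Position 5 ('h'): window [3,5] length 3
  Position 6 ('g'): window [3,6] length 4 -- new best
  Position 7 ('d'): repeat (last at 4), move window start to 5
  Position 7 ('d'): window [5,7] length 3
Longest substring with no repeats: "fdhg" with length 4

4


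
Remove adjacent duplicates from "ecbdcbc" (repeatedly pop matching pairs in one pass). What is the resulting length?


Input: ecbdcbc
Stack-based adjacent duplicate removal:
  Read 'e': push. Stack: e
  Read 'c': push. Stack: ec
  Read 'b': push. Stack: ecb
  Read 'd': push. Stack: ecbd
  Read 'c': push. Stack: ecbdc
  Read 'b': push. Stack: ecbdcb
  Read 'c': push. Stack: ecbdcbc
Final stack: "ecbdcbc" (length 7)

7


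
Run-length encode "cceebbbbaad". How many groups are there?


Input: cceebbbbaad
Scanning for consecutive runs:
  Group 1: 'c' x 2 (positions 0-1)
  Group 2: 'e' x 2 (positions 2-3)
  Group 3: 'b' x 4 (positions 4-7)
  Group 4: 'a' x 2 (positions 8-9)
  Group 5: 'd' x 1 (positions 10-10)
Total groups: 5

5


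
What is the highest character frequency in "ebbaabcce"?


Input: ebbaabcce
Character counts:
  'a': 2
  'b': 3
  'c': 2
  'e': 2
Maximum frequency: 3

3


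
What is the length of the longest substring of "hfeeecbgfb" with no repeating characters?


Input: "hfeeecbgfb"
Sliding window (track last position of each char):
  Position 0 ('h'): window [0,0] length 1 -- new best
  Position 1 ('f'): window [0,1] length 2 -- new best
  Position 2 ('e'): window [0,2] length 3 -- new best
  Position 3 ('e'): repeat (last at 2), move window start to 3
  Position 3 ('e'): window [3,3] length 1
  Position 4 ('e'): repeat (last at 3), move window start to 4
  Position 4 ('e'): window [4,4] length 1
  Position 5 ('c'): window [4,5] length 2
  Position 6 ('b'): window [4,6] length 3
  Position 7 ('g'): window [4,7] length 4 -- new best
  Position 8 ('f'): window [4,8] length 5 -- new best
  Position 9 ('b'): repeat (last at 6), move window start to 7
  Position 9 ('b'): window [7,9] length 3
Longest substring with no repeats: "ecbgf" with length 5

5


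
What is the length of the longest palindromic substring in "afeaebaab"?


Input: "afeaebaab"
Checking substrings for palindromes:
  [5:9] "baab" (len 4) => palindrome
  [2:5] "eae" (len 3) => palindrome
  [6:8] "aa" (len 2) => palindrome
Longest palindromic substring: "baab" with length 4

4


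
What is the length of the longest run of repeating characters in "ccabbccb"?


Input: "ccabbccb"
Scanning for longest run:
  Position 1 ('c'): continues run of 'c', length=2
  Position 2 ('a'): new char, reset run to 1
  Position 3 ('b'): new char, reset run to 1
  Position 4 ('b'): continues run of 'b', length=2
  Position 5 ('c'): new char, reset run to 1
  Position 6 ('c'): continues run of 'c', length=2
  Position 7 ('b'): new char, reset run to 1
Longest run: 'c' with length 2

2


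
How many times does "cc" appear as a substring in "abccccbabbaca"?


Searching for "cc" in "abccccbabbaca"
Scanning each position:
  Position 0: "ab" => no
  Position 1: "bc" => no
  Position 2: "cc" => MATCH
  Position 3: "cc" => MATCH
  Position 4: "cc" => MATCH
  Position 5: "cb" => no
  Position 6: "ba" => no
  Position 7: "ab" => no
  Position 8: "bb" => no
  Position 9: "ba" => no
  Position 10: "ac" => no
  Position 11: "ca" => no
Total occurrences: 3

3


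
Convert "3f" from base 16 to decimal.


Input: "3f" in base 16
Positional expansion:
  Digit '3' (value 3) x 16^1 = 48
  Digit 'f' (value 15) x 16^0 = 15
Sum = 63

63


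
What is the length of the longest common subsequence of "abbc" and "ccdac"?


LCS of "abbc" and "ccdac"
DP table:
           c    c    d    a    c
      0    0    0    0    0    0
  a   0    0    0    0    1    1
  b   0    0    0    0    1    1
  b   0    0    0    0    1    1
  c   0    1    1    1    1    2
LCS length = dp[4][5] = 2

2


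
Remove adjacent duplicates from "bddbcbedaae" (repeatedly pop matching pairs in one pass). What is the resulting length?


Input: bddbcbedaae
Stack-based adjacent duplicate removal:
  Read 'b': push. Stack: b
  Read 'd': push. Stack: bd
  Read 'd': matches stack top 'd' => pop. Stack: b
  Read 'b': matches stack top 'b' => pop. Stack: (empty)
  Read 'c': push. Stack: c
  Read 'b': push. Stack: cb
  Read 'e': push. Stack: cbe
  Read 'd': push. Stack: cbed
  Read 'a': push. Stack: cbeda
  Read 'a': matches stack top 'a' => pop. Stack: cbed
  Read 'e': push. Stack: cbede
Final stack: "cbede" (length 5)

5


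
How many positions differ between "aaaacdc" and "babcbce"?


Comparing "aaaacdc" and "babcbce" position by position:
  Position 0: 'a' vs 'b' => DIFFER
  Position 1: 'a' vs 'a' => same
  Position 2: 'a' vs 'b' => DIFFER
  Position 3: 'a' vs 'c' => DIFFER
  Position 4: 'c' vs 'b' => DIFFER
  Position 5: 'd' vs 'c' => DIFFER
  Position 6: 'c' vs 'e' => DIFFER
Positions that differ: 6

6


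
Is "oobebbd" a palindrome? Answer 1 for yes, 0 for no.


Input: oobebbd
Reversed: dbbeboo
  Compare pos 0 ('o') with pos 6 ('d'): MISMATCH
  Compare pos 1 ('o') with pos 5 ('b'): MISMATCH
  Compare pos 2 ('b') with pos 4 ('b'): match
Result: not a palindrome

0


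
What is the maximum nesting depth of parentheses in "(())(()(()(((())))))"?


Input: "(())(()(()(((())))))"
Tracking depth:
  Position 0 '(': depth becomes 1
  Position 1 '(': depth becomes 2
  Position 2 ')': depth becomes 1
  Position 3 ')': depth becomes 0
  Position 4 '(': depth becomes 1
  Position 5 '(': depth becomes 2
  Position 6 ')': depth becomes 1
  Position 7 '(': depth becomes 2
  Position 8 '(': depth becomes 3
  Position 9 ')': depth becomes 2
  Position 10 '(': depth becomes 3
  Position 11 '(': depth becomes 4
  Position 12 '(': depth becomes 5
  Position 13 '(': depth becomes 6
  Position 14 ')': depth becomes 5
  Position 15 ')': depth becomes 4
  Position 16 ')': depth becomes 3
  Position 17 ')': depth becomes 2
  Position 18 ')': depth becomes 1
  Position 19 ')': depth becomes 0
Maximum depth reached: 6

6


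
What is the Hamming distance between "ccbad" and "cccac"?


Comparing "ccbad" and "cccac" position by position:
  Position 0: 'c' vs 'c' => same
  Position 1: 'c' vs 'c' => same
  Position 2: 'b' vs 'c' => differ
  Position 3: 'a' vs 'a' => same
  Position 4: 'd' vs 'c' => differ
Total differences (Hamming distance): 2

2


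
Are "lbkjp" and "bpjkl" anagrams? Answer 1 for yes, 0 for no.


Strings: "lbkjp", "bpjkl"
Sorted first:  bjklp
Sorted second: bjklp
Sorted forms match => anagrams

1


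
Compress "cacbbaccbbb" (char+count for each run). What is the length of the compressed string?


Input: cacbbaccbbb
Runs:
  'c' x 1 => "c1"
  'a' x 1 => "a1"
  'c' x 1 => "c1"
  'b' x 2 => "b2"
  'a' x 1 => "a1"
  'c' x 2 => "c2"
  'b' x 3 => "b3"
Compressed: "c1a1c1b2a1c2b3"
Compressed length: 14

14


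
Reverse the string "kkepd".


Input: kkepd
Reading characters right to left:
  Position 4: 'd'
  Position 3: 'p'
  Position 2: 'e'
  Position 1: 'k'
  Position 0: 'k'
Reversed: dpekk

dpekk


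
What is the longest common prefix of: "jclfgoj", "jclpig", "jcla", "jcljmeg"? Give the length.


Words: jclfgoj, jclpig, jcla, jcljmeg
  Position 0: all 'j' => match
  Position 1: all 'c' => match
  Position 2: all 'l' => match
  Position 3: ('f', 'p', 'a', 'j') => mismatch, stop
LCP = "jcl" (length 3)

3


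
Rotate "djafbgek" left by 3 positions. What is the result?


Input: "djafbgek", rotate left by 3
First 3 characters: "dja"
Remaining characters: "fbgek"
Concatenate remaining + first: "fbgek" + "dja" = "fbgekdja"

fbgekdja


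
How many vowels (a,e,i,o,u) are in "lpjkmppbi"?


Input: lpjkmppbi
Checking each character:
  'l' at position 0: consonant
  'p' at position 1: consonant
  'j' at position 2: consonant
  'k' at position 3: consonant
  'm' at position 4: consonant
  'p' at position 5: consonant
  'p' at position 6: consonant
  'b' at position 7: consonant
  'i' at position 8: vowel (running total: 1)
Total vowels: 1

1


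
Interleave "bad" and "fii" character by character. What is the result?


Interleaving "bad" and "fii":
  Position 0: 'b' from first, 'f' from second => "bf"
  Position 1: 'a' from first, 'i' from second => "ai"
  Position 2: 'd' from first, 'i' from second => "di"
Result: bfaidi

bfaidi


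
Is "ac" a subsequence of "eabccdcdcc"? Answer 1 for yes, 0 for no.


Check if "ac" is a subsequence of "eabccdcdcc"
Greedy scan:
  Position 0 ('e'): no match needed
  Position 1 ('a'): matches sub[0] = 'a'
  Position 2 ('b'): no match needed
  Position 3 ('c'): matches sub[1] = 'c'
  Position 4 ('c'): no match needed
  Position 5 ('d'): no match needed
  Position 6 ('c'): no match needed
  Position 7 ('d'): no match needed
  Position 8 ('c'): no match needed
  Position 9 ('c'): no match needed
All 2 characters matched => is a subsequence

1


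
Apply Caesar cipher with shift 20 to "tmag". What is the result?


Caesar cipher: shift "tmag" by 20
  't' (pos 19) + 20 = pos 13 = 'n'
  'm' (pos 12) + 20 = pos 6 = 'g'
  'a' (pos 0) + 20 = pos 20 = 'u'
  'g' (pos 6) + 20 = pos 0 = 'a'
Result: ngua

ngua


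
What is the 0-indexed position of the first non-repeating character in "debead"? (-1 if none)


Input: debead
Character frequencies:
  'a': 1
  'b': 1
  'd': 2
  'e': 2
Scanning left to right for freq == 1:
  Position 0 ('d'): freq=2, skip
  Position 1 ('e'): freq=2, skip
  Position 2 ('b'): unique! => answer = 2

2


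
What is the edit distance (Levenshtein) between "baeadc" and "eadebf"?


Computing edit distance: "baeadc" -> "eadebf"
DP table:
           e    a    d    e    b    f
      0    1    2    3    4    5    6
  b   1    1    2    3    4    4    5
  a   2    2    1    2    3    4    5
  e   3    2    2    2    2    3    4
  a   4    3    2    3    3    3    4
  d   5    4    3    2    3    4    4
  c   6    5    4    3    3    4    5
Edit distance = dp[6][6] = 5

5


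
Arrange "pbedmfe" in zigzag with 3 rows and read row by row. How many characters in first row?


Zigzag "pbedmfe" into 3 rows:
Placing characters:
  'p' => row 0
  'b' => row 1
  'e' => row 2
  'd' => row 1
  'm' => row 0
  'f' => row 1
  'e' => row 2
Rows:
  Row 0: "pm"
  Row 1: "bdf"
  Row 2: "ee"
First row length: 2

2


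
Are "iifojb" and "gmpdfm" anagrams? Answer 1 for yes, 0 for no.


Strings: "iifojb", "gmpdfm"
Sorted first:  bfiijo
Sorted second: dfgmmp
Differ at position 0: 'b' vs 'd' => not anagrams

0


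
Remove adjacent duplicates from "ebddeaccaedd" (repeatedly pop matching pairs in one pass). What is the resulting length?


Input: ebddeaccaedd
Stack-based adjacent duplicate removal:
  Read 'e': push. Stack: e
  Read 'b': push. Stack: eb
  Read 'd': push. Stack: ebd
  Read 'd': matches stack top 'd' => pop. Stack: eb
  Read 'e': push. Stack: ebe
  Read 'a': push. Stack: ebea
  Read 'c': push. Stack: ebeac
  Read 'c': matches stack top 'c' => pop. Stack: ebea
  Read 'a': matches stack top 'a' => pop. Stack: ebe
  Read 'e': matches stack top 'e' => pop. Stack: eb
  Read 'd': push. Stack: ebd
  Read 'd': matches stack top 'd' => pop. Stack: eb
Final stack: "eb" (length 2)

2


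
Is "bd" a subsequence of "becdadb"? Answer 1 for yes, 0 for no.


Check if "bd" is a subsequence of "becdadb"
Greedy scan:
  Position 0 ('b'): matches sub[0] = 'b'
  Position 1 ('e'): no match needed
  Position 2 ('c'): no match needed
  Position 3 ('d'): matches sub[1] = 'd'
  Position 4 ('a'): no match needed
  Position 5 ('d'): no match needed
  Position 6 ('b'): no match needed
All 2 characters matched => is a subsequence

1


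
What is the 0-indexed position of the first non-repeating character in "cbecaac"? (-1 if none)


Input: cbecaac
Character frequencies:
  'a': 2
  'b': 1
  'c': 3
  'e': 1
Scanning left to right for freq == 1:
  Position 0 ('c'): freq=3, skip
  Position 1 ('b'): unique! => answer = 1

1


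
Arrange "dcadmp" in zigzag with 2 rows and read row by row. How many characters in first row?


Zigzag "dcadmp" into 2 rows:
Placing characters:
  'd' => row 0
  'c' => row 1
  'a' => row 0
  'd' => row 1
  'm' => row 0
  'p' => row 1
Rows:
  Row 0: "dam"
  Row 1: "cdp"
First row length: 3

3


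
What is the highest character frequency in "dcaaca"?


Input: dcaaca
Character counts:
  'a': 3
  'c': 2
  'd': 1
Maximum frequency: 3

3


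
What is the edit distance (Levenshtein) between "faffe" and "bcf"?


Computing edit distance: "faffe" -> "bcf"
DP table:
           b    c    f
      0    1    2    3
  f   1    1    2    2
  a   2    2    2    3
  f   3    3    3    2
  f   4    4    4    3
  e   5    5    5    4
Edit distance = dp[5][3] = 4

4


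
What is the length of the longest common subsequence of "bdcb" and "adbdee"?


LCS of "bdcb" and "adbdee"
DP table:
           a    d    b    d    e    e
      0    0    0    0    0    0    0
  b   0    0    0    1    1    1    1
  d   0    0    1    1    2    2    2
  c   0    0    1    1    2    2    2
  b   0    0    1    2    2    2    2
LCS length = dp[4][6] = 2

2


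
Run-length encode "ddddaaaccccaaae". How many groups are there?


Input: ddddaaaccccaaae
Scanning for consecutive runs:
  Group 1: 'd' x 4 (positions 0-3)
  Group 2: 'a' x 3 (positions 4-6)
  Group 3: 'c' x 4 (positions 7-10)
  Group 4: 'a' x 3 (positions 11-13)
  Group 5: 'e' x 1 (positions 14-14)
Total groups: 5

5


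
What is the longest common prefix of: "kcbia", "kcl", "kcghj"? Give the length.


Words: kcbia, kcl, kcghj
  Position 0: all 'k' => match
  Position 1: all 'c' => match
  Position 2: ('b', 'l', 'g') => mismatch, stop
LCP = "kc" (length 2)

2


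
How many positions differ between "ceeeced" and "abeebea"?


Comparing "ceeeced" and "abeebea" position by position:
  Position 0: 'c' vs 'a' => DIFFER
  Position 1: 'e' vs 'b' => DIFFER
  Position 2: 'e' vs 'e' => same
  Position 3: 'e' vs 'e' => same
  Position 4: 'c' vs 'b' => DIFFER
  Position 5: 'e' vs 'e' => same
  Position 6: 'd' vs 'a' => DIFFER
Positions that differ: 4

4


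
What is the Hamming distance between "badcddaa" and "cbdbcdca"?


Comparing "badcddaa" and "cbdbcdca" position by position:
  Position 0: 'b' vs 'c' => differ
  Position 1: 'a' vs 'b' => differ
  Position 2: 'd' vs 'd' => same
  Position 3: 'c' vs 'b' => differ
  Position 4: 'd' vs 'c' => differ
  Position 5: 'd' vs 'd' => same
  Position 6: 'a' vs 'c' => differ
  Position 7: 'a' vs 'a' => same
Total differences (Hamming distance): 5

5


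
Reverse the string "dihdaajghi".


Input: dihdaajghi
Reading characters right to left:
  Position 9: 'i'
  Position 8: 'h'
  Position 7: 'g'
  Position 6: 'j'
  Position 5: 'a'
  Position 4: 'a'
  Position 3: 'd'
  Position 2: 'h'
  Position 1: 'i'
  Position 0: 'd'
Reversed: ihgjaadhid

ihgjaadhid


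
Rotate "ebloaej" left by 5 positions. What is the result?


Input: "ebloaej", rotate left by 5
First 5 characters: "ebloa"
Remaining characters: "ej"
Concatenate remaining + first: "ej" + "ebloa" = "ejebloa"

ejebloa


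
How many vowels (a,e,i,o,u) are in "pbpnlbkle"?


Input: pbpnlbkle
Checking each character:
  'p' at position 0: consonant
  'b' at position 1: consonant
  'p' at position 2: consonant
  'n' at position 3: consonant
  'l' at position 4: consonant
  'b' at position 5: consonant
  'k' at position 6: consonant
  'l' at position 7: consonant
  'e' at position 8: vowel (running total: 1)
Total vowels: 1

1


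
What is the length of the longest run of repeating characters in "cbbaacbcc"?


Input: "cbbaacbcc"
Scanning for longest run:
  Position 1 ('b'): new char, reset run to 1
  Position 2 ('b'): continues run of 'b', length=2
  Position 3 ('a'): new char, reset run to 1
  Position 4 ('a'): continues run of 'a', length=2
  Position 5 ('c'): new char, reset run to 1
  Position 6 ('b'): new char, reset run to 1
  Position 7 ('c'): new char, reset run to 1
  Position 8 ('c'): continues run of 'c', length=2
Longest run: 'b' with length 2

2


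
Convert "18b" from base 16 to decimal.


Input: "18b" in base 16
Positional expansion:
  Digit '1' (value 1) x 16^2 = 256
  Digit '8' (value 8) x 16^1 = 128
  Digit 'b' (value 11) x 16^0 = 11
Sum = 395

395


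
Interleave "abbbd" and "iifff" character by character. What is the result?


Interleaving "abbbd" and "iifff":
  Position 0: 'a' from first, 'i' from second => "ai"
  Position 1: 'b' from first, 'i' from second => "bi"
  Position 2: 'b' from first, 'f' from second => "bf"
  Position 3: 'b' from first, 'f' from second => "bf"
  Position 4: 'd' from first, 'f' from second => "df"
Result: aibibfbfdf

aibibfbfdf


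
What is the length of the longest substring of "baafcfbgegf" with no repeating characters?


Input: "baafcfbgegf"
Sliding window (track last position of each char):
  Position 0 ('b'): window [0,0] length 1 -- new best
  Position 1 ('a'): window [0,1] length 2 -- new best
  Position 2 ('a'): repeat (last at 1), move window start to 2
  Position 2 ('a'): window [2,2] length 1
  Position 3 ('f'): window [2,3] length 2
  Position 4 ('c'): window [2,4] length 3 -- new best
  Position 5 ('f'): repeat (last at 3), move window start to 4
  Position 5 ('f'): window [4,5] length 2
  Position 6 ('b'): window [4,6] length 3
  Position 7 ('g'): window [4,7] length 4 -- new best
  Position 8 ('e'): window [4,8] length 5 -- new best
  Position 9 ('g'): repeat (last at 7), move window start to 8
  Position 9 ('g'): window [8,9] length 2
  Position 10 ('f'): window [8,10] length 3
Longest substring with no repeats: "cfbge" with length 5

5


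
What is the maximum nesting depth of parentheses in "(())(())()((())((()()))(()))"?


Input: "(())(())()((())((()()))(()))"
Tracking depth:
  Position 0 '(': depth becomes 1
  Position 1 '(': depth becomes 2
  Position 2 ')': depth becomes 1
  Position 3 ')': depth becomes 0
  Position 4 '(': depth becomes 1
  Position 5 '(': depth becomes 2
  Position 6 ')': depth becomes 1
  Position 7 ')': depth becomes 0
  Position 8 '(': depth becomes 1
  Position 9 ')': depth becomes 0
  Position 10 '(': depth becomes 1
  Position 11 '(': depth becomes 2
  Position 12 '(': depth becomes 3
  Position 13 ')': depth becomes 2
  Position 14 ')': depth becomes 1
  Position 15 '(': depth becomes 2
  Position 16 '(': depth becomes 3
  Position 17 '(': depth becomes 4
  Position 18 ')': depth becomes 3
  Position 19 '(': depth becomes 4
  Position 20 ')': depth becomes 3
  Position 21 ')': depth becomes 2
  Position 22 ')': depth becomes 1
  Position 23 '(': depth becomes 2
  Position 24 '(': depth becomes 3
  Position 25 ')': depth becomes 2
  Position 26 ')': depth becomes 1
  Position 27 ')': depth becomes 0
Maximum depth reached: 4

4


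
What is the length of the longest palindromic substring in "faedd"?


Input: "faedd"
Checking substrings for palindromes:
  [3:5] "dd" (len 2) => palindrome
Longest palindromic substring: "dd" with length 2

2


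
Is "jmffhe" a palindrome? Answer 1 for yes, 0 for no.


Input: jmffhe
Reversed: ehffmj
  Compare pos 0 ('j') with pos 5 ('e'): MISMATCH
  Compare pos 1 ('m') with pos 4 ('h'): MISMATCH
  Compare pos 2 ('f') with pos 3 ('f'): match
Result: not a palindrome

0


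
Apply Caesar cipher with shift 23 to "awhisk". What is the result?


Caesar cipher: shift "awhisk" by 23
  'a' (pos 0) + 23 = pos 23 = 'x'
  'w' (pos 22) + 23 = pos 19 = 't'
  'h' (pos 7) + 23 = pos 4 = 'e'
  'i' (pos 8) + 23 = pos 5 = 'f'
  's' (pos 18) + 23 = pos 15 = 'p'
  'k' (pos 10) + 23 = pos 7 = 'h'
Result: xtefph

xtefph


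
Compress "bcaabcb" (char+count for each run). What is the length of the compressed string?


Input: bcaabcb
Runs:
  'b' x 1 => "b1"
  'c' x 1 => "c1"
  'a' x 2 => "a2"
  'b' x 1 => "b1"
  'c' x 1 => "c1"
  'b' x 1 => "b1"
Compressed: "b1c1a2b1c1b1"
Compressed length: 12

12


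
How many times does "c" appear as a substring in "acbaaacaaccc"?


Searching for "c" in "acbaaacaaccc"
Scanning each position:
  Position 0: "a" => no
  Position 1: "c" => MATCH
  Position 2: "b" => no
  Position 3: "a" => no
  Position 4: "a" => no
  Position 5: "a" => no
  Position 6: "c" => MATCH
  Position 7: "a" => no
  Position 8: "a" => no
  Position 9: "c" => MATCH
  Position 10: "c" => MATCH
  Position 11: "c" => MATCH
Total occurrences: 5

5


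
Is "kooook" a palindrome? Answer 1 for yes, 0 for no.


Input: kooook
Reversed: kooook
  Compare pos 0 ('k') with pos 5 ('k'): match
  Compare pos 1 ('o') with pos 4 ('o'): match
  Compare pos 2 ('o') with pos 3 ('o'): match
Result: palindrome

1


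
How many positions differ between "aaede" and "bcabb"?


Comparing "aaede" and "bcabb" position by position:
  Position 0: 'a' vs 'b' => DIFFER
  Position 1: 'a' vs 'c' => DIFFER
  Position 2: 'e' vs 'a' => DIFFER
  Position 3: 'd' vs 'b' => DIFFER
  Position 4: 'e' vs 'b' => DIFFER
Positions that differ: 5

5


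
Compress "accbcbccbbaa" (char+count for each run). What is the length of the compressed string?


Input: accbcbccbbaa
Runs:
  'a' x 1 => "a1"
  'c' x 2 => "c2"
  'b' x 1 => "b1"
  'c' x 1 => "c1"
  'b' x 1 => "b1"
  'c' x 2 => "c2"
  'b' x 2 => "b2"
  'a' x 2 => "a2"
Compressed: "a1c2b1c1b1c2b2a2"
Compressed length: 16

16


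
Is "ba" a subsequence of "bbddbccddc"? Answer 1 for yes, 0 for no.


Check if "ba" is a subsequence of "bbddbccddc"
Greedy scan:
  Position 0 ('b'): matches sub[0] = 'b'
  Position 1 ('b'): no match needed
  Position 2 ('d'): no match needed
  Position 3 ('d'): no match needed
  Position 4 ('b'): no match needed
  Position 5 ('c'): no match needed
  Position 6 ('c'): no match needed
  Position 7 ('d'): no match needed
  Position 8 ('d'): no match needed
  Position 9 ('c'): no match needed
Only matched 1/2 characters => not a subsequence

0


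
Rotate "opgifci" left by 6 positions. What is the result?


Input: "opgifci", rotate left by 6
First 6 characters: "opgifc"
Remaining characters: "i"
Concatenate remaining + first: "i" + "opgifc" = "iopgifc"

iopgifc


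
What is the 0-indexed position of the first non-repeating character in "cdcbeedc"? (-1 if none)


Input: cdcbeedc
Character frequencies:
  'b': 1
  'c': 3
  'd': 2
  'e': 2
Scanning left to right for freq == 1:
  Position 0 ('c'): freq=3, skip
  Position 1 ('d'): freq=2, skip
  Position 2 ('c'): freq=3, skip
  Position 3 ('b'): unique! => answer = 3

3


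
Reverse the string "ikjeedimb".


Input: ikjeedimb
Reading characters right to left:
  Position 8: 'b'
  Position 7: 'm'
  Position 6: 'i'
  Position 5: 'd'
  Position 4: 'e'
  Position 3: 'e'
  Position 2: 'j'
  Position 1: 'k'
  Position 0: 'i'
Reversed: bmideejki

bmideejki


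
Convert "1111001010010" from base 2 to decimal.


Input: "1111001010010" in base 2
Positional expansion:
  Digit '1' (value 1) x 2^12 = 4096
  Digit '1' (value 1) x 2^11 = 2048
  Digit '1' (value 1) x 2^10 = 1024
  Digit '1' (value 1) x 2^9 = 512
  Digit '0' (value 0) x 2^8 = 0
  Digit '0' (value 0) x 2^7 = 0
  Digit '1' (value 1) x 2^6 = 64
  Digit '0' (value 0) x 2^5 = 0
  Digit '1' (value 1) x 2^4 = 16
  Digit '0' (value 0) x 2^3 = 0
  Digit '0' (value 0) x 2^2 = 0
  Digit '1' (value 1) x 2^1 = 2
  Digit '0' (value 0) x 2^0 = 0
Sum = 7762

7762


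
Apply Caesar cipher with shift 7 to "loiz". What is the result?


Caesar cipher: shift "loiz" by 7
  'l' (pos 11) + 7 = pos 18 = 's'
  'o' (pos 14) + 7 = pos 21 = 'v'
  'i' (pos 8) + 7 = pos 15 = 'p'
  'z' (pos 25) + 7 = pos 6 = 'g'
Result: svpg

svpg


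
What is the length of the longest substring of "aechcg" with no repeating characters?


Input: "aechcg"
Sliding window (track last position of each char):
  Position 0 ('a'): window [0,0] length 1 -- new best
  Position 1 ('e'): window [0,1] length 2 -- new best
  Position 2 ('c'): window [0,2] length 3 -- new best
  Position 3 ('h'): window [0,3] length 4 -- new best
  Position 4 ('c'): repeat (last at 2), move window start to 3
  Position 4 ('c'): window [3,4] length 2
  Position 5 ('g'): window [3,5] length 3
Longest substring with no repeats: "aech" with length 4

4


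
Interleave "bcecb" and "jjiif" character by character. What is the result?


Interleaving "bcecb" and "jjiif":
  Position 0: 'b' from first, 'j' from second => "bj"
  Position 1: 'c' from first, 'j' from second => "cj"
  Position 2: 'e' from first, 'i' from second => "ei"
  Position 3: 'c' from first, 'i' from second => "ci"
  Position 4: 'b' from first, 'f' from second => "bf"
Result: bjcjeicibf

bjcjeicibf


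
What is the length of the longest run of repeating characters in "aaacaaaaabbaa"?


Input: "aaacaaaaabbaa"
Scanning for longest run:
  Position 1 ('a'): continues run of 'a', length=2
  Position 2 ('a'): continues run of 'a', length=3
  Position 3 ('c'): new char, reset run to 1
  Position 4 ('a'): new char, reset run to 1
  Position 5 ('a'): continues run of 'a', length=2
  Position 6 ('a'): continues run of 'a', length=3
  Position 7 ('a'): continues run of 'a', length=4
  Position 8 ('a'): continues run of 'a', length=5
  Position 9 ('b'): new char, reset run to 1
  Position 10 ('b'): continues run of 'b', length=2
  Position 11 ('a'): new char, reset run to 1
  Position 12 ('a'): continues run of 'a', length=2
Longest run: 'a' with length 5

5


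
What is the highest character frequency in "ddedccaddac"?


Input: ddedccaddac
Character counts:
  'a': 2
  'c': 3
  'd': 5
  'e': 1
Maximum frequency: 5

5


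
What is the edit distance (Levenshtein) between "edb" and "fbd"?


Computing edit distance: "edb" -> "fbd"
DP table:
           f    b    d
      0    1    2    3
  e   1    1    2    3
  d   2    2    2    2
  b   3    3    2    3
Edit distance = dp[3][3] = 3

3
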